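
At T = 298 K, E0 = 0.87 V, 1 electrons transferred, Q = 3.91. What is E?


E = E0 - (RT/nF) * ln(Q)
E = 0.87 - (8.314 * 298 / (1 * 96485)) * ln(3.91)
E = 0.835 V

0.835 V


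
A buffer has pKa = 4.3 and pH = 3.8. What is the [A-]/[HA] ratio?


[A-]/[HA] = 10^(pH - pKa)
= 10^(3.8 - 4.3)
= 0.3162

0.3162


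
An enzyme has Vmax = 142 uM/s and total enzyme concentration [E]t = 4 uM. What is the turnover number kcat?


kcat = Vmax / [E]t
kcat = 142 / 4
kcat = 35.5 s^-1

35.5 s^-1


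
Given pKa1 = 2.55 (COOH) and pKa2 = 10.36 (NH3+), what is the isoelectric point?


pI = (pKa1 + pKa2) / 2
pI = (2.55 + 10.36) / 2
pI = 6.455

6.455


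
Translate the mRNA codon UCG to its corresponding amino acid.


Standard genetic code lookup.
Codon UCG -> Ser

Ser


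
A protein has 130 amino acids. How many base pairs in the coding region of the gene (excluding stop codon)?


Each amino acid = 1 codon = 3 bp
bp = 130 * 3 = 390 bp

390 bp


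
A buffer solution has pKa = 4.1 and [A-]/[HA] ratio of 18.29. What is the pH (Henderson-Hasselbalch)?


pH = pKa + log10([A-]/[HA])
pH = 4.1 + log10(18.29)
pH = 5.3622

5.3622


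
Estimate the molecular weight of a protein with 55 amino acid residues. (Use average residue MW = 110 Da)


MW = n_residues * 110 Da
MW = 55 * 110
MW = 6050 Da

6050 Da


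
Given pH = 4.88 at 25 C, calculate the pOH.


pOH = 14 - pH
pOH = 14 - 4.88
pOH = 9.12

9.12


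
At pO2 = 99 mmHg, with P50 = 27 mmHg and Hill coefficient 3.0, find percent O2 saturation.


Y = pO2^n / (P50^n + pO2^n)
Y = 99^3.0 / (27^3.0 + 99^3.0)
Y = 98.01%

98.01%


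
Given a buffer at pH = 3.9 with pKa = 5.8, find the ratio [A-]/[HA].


[A-]/[HA] = 10^(pH - pKa)
= 10^(3.9 - 5.8)
= 0.0126

0.0126


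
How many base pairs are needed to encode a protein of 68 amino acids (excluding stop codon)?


Each amino acid = 1 codon = 3 bp
bp = 68 * 3 = 204 bp

204 bp


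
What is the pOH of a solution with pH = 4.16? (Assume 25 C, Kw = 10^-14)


pOH = 14 - pH
pOH = 14 - 4.16
pOH = 9.84

9.84


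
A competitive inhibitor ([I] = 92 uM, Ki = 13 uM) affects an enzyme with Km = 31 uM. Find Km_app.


Km_app = Km * (1 + [I]/Ki)
Km_app = 31 * (1 + 92/13)
Km_app = 250.3846 uM

250.3846 uM


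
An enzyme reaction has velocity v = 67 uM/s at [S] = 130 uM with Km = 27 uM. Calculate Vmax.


Vmax = v * (Km + [S]) / [S]
Vmax = 67 * (27 + 130) / 130
Vmax = 80.9154 uM/s

80.9154 uM/s


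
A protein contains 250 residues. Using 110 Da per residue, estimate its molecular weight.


MW = n_residues * 110 Da
MW = 250 * 110
MW = 27500 Da

27500 Da


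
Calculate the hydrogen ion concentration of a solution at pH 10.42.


[H+] = 10^(-pH)
[H+] = 10^(-10.42)
[H+] = 3.802e-11 M

3.802e-11 M


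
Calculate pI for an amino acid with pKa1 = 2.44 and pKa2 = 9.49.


pI = (pKa1 + pKa2) / 2
pI = (2.44 + 9.49) / 2
pI = 5.965

5.965


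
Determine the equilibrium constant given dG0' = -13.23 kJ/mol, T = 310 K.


Keq = exp(-dG0 * 1000 / (R * T))
Keq = exp(-(-13.23) * 1000 / (8.314 * 310))
Keq = 169.5587

169.5587


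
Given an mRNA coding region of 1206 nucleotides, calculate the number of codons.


codons = nucleotides / 3
codons = 1206 / 3 = 402

402


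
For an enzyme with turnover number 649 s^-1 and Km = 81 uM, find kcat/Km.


Catalytic efficiency = kcat / Km
= 649 / 81
= 8.0123 uM^-1*s^-1

8.0123 uM^-1*s^-1


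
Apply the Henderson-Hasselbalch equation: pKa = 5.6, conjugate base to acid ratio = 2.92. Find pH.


pH = pKa + log10([A-]/[HA])
pH = 5.6 + log10(2.92)
pH = 6.0654

6.0654


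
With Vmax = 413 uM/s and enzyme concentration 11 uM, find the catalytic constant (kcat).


kcat = Vmax / [E]t
kcat = 413 / 11
kcat = 37.5455 s^-1

37.5455 s^-1


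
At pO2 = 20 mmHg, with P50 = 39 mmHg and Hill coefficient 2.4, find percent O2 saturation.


Y = pO2^n / (P50^n + pO2^n)
Y = 20^2.4 / (39^2.4 + 20^2.4)
Y = 16.76%

16.76%


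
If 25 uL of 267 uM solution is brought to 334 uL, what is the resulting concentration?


C2 = C1 * V1 / V2
C2 = 267 * 25 / 334
C2 = 19.985 uM

19.985 uM


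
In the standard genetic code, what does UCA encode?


Standard genetic code lookup.
Codon UCA -> Ser

Ser


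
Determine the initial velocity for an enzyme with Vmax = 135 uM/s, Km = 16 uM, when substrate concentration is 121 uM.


v = Vmax * [S] / (Km + [S])
v = 135 * 121 / (16 + 121)
v = 119.2336 uM/s

119.2336 uM/s


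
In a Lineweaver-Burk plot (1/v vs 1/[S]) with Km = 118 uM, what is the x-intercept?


x-intercept = -1/Km
= -1/118
= -0.0085 1/uM

-0.0085 1/uM


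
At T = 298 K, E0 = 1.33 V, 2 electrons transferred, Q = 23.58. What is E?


E = E0 - (RT/nF) * ln(Q)
E = 1.33 - (8.314 * 298 / (2 * 96485)) * ln(23.58)
E = 1.2894 V

1.2894 V


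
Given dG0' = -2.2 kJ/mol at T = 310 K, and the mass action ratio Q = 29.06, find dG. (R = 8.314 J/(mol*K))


dG = dG0' + RT * ln(Q) / 1000
dG = -2.2 + 8.314 * 310 * ln(29.06) / 1000
dG = 6.484 kJ/mol

6.484 kJ/mol


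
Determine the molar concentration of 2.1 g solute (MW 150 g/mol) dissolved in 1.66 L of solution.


C = (mass / MW) / volume
C = (2.1 / 150) / 1.66
C = 0.0084 M

0.0084 M


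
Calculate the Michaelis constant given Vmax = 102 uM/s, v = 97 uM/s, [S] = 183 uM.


Km = [S] * (Vmax - v) / v
Km = 183 * (102 - 97) / 97
Km = 9.433 uM

9.433 uM


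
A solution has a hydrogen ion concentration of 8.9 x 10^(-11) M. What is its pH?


pH = -log10([H+])
pH = -log10(8.9 x 10^(-11))
pH = 10.0506

10.0506


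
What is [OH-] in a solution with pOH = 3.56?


[OH-] = 10^(-pOH)
[OH-] = 10^(-3.56)
[OH-] = 2.754e-04 M

2.754e-04 M


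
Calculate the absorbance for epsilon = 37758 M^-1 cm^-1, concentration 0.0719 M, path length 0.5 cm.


A = epsilon * c * l
A = 37758 * 0.0719 * 0.5
A = 1357.4001

1357.4001


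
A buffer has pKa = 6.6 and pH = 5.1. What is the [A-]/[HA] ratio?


[A-]/[HA] = 10^(pH - pKa)
= 10^(5.1 - 6.6)
= 0.0316

0.0316


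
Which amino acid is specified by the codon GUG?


Standard genetic code lookup.
Codon GUG -> Val

Val


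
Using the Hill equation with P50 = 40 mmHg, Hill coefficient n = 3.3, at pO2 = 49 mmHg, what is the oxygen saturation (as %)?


Y = pO2^n / (P50^n + pO2^n)
Y = 49^3.3 / (40^3.3 + 49^3.3)
Y = 66.14%

66.14%


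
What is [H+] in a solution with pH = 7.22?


[H+] = 10^(-pH)
[H+] = 10^(-7.22)
[H+] = 6.026e-08 M

6.026e-08 M


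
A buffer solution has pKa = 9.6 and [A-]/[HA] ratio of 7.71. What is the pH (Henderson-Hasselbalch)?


pH = pKa + log10([A-]/[HA])
pH = 9.6 + log10(7.71)
pH = 10.4871

10.4871


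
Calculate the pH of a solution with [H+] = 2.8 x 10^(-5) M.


pH = -log10([H+])
pH = -log10(2.8 x 10^(-5))
pH = 4.5528

4.5528


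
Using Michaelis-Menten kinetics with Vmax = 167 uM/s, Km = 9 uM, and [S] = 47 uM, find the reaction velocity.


v = Vmax * [S] / (Km + [S])
v = 167 * 47 / (9 + 47)
v = 140.1607 uM/s

140.1607 uM/s


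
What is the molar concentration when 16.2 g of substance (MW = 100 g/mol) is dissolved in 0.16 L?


C = (mass / MW) / volume
C = (16.2 / 100) / 0.16
C = 1.0125 M

1.0125 M


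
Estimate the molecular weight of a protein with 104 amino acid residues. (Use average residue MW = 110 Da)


MW = n_residues * 110 Da
MW = 104 * 110
MW = 11440 Da

11440 Da


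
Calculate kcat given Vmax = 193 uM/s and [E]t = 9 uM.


kcat = Vmax / [E]t
kcat = 193 / 9
kcat = 21.4444 s^-1

21.4444 s^-1


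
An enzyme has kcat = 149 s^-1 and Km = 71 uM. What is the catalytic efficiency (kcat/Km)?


Catalytic efficiency = kcat / Km
= 149 / 71
= 2.0986 uM^-1*s^-1

2.0986 uM^-1*s^-1


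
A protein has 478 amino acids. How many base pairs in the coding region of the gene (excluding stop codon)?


Each amino acid = 1 codon = 3 bp
bp = 478 * 3 = 1434 bp

1434 bp


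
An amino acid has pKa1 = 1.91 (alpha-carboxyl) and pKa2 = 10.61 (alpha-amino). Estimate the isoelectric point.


pI = (pKa1 + pKa2) / 2
pI = (1.91 + 10.61) / 2
pI = 6.26

6.26


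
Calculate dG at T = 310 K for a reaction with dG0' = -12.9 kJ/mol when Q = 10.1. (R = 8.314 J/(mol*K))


dG = dG0' + RT * ln(Q) / 1000
dG = -12.9 + 8.314 * 310 * ln(10.1) / 1000
dG = -6.9398 kJ/mol

-6.9398 kJ/mol


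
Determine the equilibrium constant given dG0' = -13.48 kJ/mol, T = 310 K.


Keq = exp(-dG0 * 1000 / (R * T))
Keq = exp(-(-13.48) * 1000 / (8.314 * 310))
Keq = 186.8299

186.8299


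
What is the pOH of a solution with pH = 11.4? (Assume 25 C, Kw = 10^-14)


pOH = 14 - pH
pOH = 14 - 11.4
pOH = 2.6

2.6


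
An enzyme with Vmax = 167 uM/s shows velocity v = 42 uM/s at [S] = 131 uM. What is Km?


Km = [S] * (Vmax - v) / v
Km = 131 * (167 - 42) / 42
Km = 389.881 uM

389.881 uM


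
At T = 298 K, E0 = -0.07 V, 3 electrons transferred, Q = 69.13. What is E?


E = E0 - (RT/nF) * ln(Q)
E = -0.07 - (8.314 * 298 / (3 * 96485)) * ln(69.13)
E = -0.1063 V

-0.1063 V


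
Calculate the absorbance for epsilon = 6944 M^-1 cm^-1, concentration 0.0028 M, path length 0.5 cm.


A = epsilon * c * l
A = 6944 * 0.0028 * 0.5
A = 9.7216

9.7216


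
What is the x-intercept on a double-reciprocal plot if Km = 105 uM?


x-intercept = -1/Km
= -1/105
= -0.0095 1/uM

-0.0095 1/uM


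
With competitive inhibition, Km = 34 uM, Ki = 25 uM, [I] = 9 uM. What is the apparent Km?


Km_app = Km * (1 + [I]/Ki)
Km_app = 34 * (1 + 9/25)
Km_app = 46.24 uM

46.24 uM


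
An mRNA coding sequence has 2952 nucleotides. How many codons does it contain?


codons = nucleotides / 3
codons = 2952 / 3 = 984

984


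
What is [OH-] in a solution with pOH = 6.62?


[OH-] = 10^(-pOH)
[OH-] = 10^(-6.62)
[OH-] = 2.399e-07 M

2.399e-07 M


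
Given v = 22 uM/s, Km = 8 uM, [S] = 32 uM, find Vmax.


Vmax = v * (Km + [S]) / [S]
Vmax = 22 * (8 + 32) / 32
Vmax = 27.5 uM/s

27.5 uM/s


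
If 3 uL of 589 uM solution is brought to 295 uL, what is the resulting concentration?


C2 = C1 * V1 / V2
C2 = 589 * 3 / 295
C2 = 5.9898 uM

5.9898 uM


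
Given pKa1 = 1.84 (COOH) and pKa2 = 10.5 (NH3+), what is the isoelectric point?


pI = (pKa1 + pKa2) / 2
pI = (1.84 + 10.5) / 2
pI = 6.17

6.17


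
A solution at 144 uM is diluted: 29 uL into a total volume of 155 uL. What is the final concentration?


C2 = C1 * V1 / V2
C2 = 144 * 29 / 155
C2 = 26.9419 uM

26.9419 uM


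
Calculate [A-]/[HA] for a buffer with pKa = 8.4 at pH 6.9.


[A-]/[HA] = 10^(pH - pKa)
= 10^(6.9 - 8.4)
= 0.0316

0.0316


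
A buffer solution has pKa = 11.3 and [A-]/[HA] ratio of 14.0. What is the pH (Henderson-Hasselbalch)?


pH = pKa + log10([A-]/[HA])
pH = 11.3 + log10(14.0)
pH = 12.4461

12.4461


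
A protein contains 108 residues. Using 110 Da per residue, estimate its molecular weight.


MW = n_residues * 110 Da
MW = 108 * 110
MW = 11880 Da

11880 Da


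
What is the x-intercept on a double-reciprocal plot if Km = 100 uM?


x-intercept = -1/Km
= -1/100
= -0.01 1/uM

-0.01 1/uM


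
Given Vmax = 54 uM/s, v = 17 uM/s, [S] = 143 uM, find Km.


Km = [S] * (Vmax - v) / v
Km = 143 * (54 - 17) / 17
Km = 311.2353 uM

311.2353 uM


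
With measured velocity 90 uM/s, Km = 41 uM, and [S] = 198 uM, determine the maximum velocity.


Vmax = v * (Km + [S]) / [S]
Vmax = 90 * (41 + 198) / 198
Vmax = 108.6364 uM/s

108.6364 uM/s


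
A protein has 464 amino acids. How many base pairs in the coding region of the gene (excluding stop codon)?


Each amino acid = 1 codon = 3 bp
bp = 464 * 3 = 1392 bp

1392 bp


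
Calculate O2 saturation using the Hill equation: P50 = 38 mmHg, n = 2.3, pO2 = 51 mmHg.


Y = pO2^n / (P50^n + pO2^n)
Y = 51^2.3 / (38^2.3 + 51^2.3)
Y = 66.3%

66.3%


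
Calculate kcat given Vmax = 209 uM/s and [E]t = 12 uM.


kcat = Vmax / [E]t
kcat = 209 / 12
kcat = 17.4167 s^-1

17.4167 s^-1


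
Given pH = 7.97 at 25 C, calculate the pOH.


pOH = 14 - pH
pOH = 14 - 7.97
pOH = 6.03

6.03


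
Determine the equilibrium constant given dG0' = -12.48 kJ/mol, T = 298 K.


Keq = exp(-dG0 * 1000 / (R * T))
Keq = exp(-(-12.48) * 1000 / (8.314 * 298))
Keq = 154.0365

154.0365


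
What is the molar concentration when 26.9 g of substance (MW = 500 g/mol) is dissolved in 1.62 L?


C = (mass / MW) / volume
C = (26.9 / 500) / 1.62
C = 0.0332 M

0.0332 M


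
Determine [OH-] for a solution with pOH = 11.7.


[OH-] = 10^(-pOH)
[OH-] = 10^(-11.7)
[OH-] = 1.995e-12 M

1.995e-12 M


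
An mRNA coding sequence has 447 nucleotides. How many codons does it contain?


codons = nucleotides / 3
codons = 447 / 3 = 149

149


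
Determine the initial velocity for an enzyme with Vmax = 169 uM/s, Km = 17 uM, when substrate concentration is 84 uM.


v = Vmax * [S] / (Km + [S])
v = 169 * 84 / (17 + 84)
v = 140.5545 uM/s

140.5545 uM/s


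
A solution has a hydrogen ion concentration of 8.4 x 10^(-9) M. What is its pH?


pH = -log10([H+])
pH = -log10(8.4 x 10^(-9))
pH = 8.0757

8.0757


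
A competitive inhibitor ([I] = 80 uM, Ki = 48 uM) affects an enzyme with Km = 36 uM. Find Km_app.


Km_app = Km * (1 + [I]/Ki)
Km_app = 36 * (1 + 80/48)
Km_app = 96.0 uM

96.0 uM


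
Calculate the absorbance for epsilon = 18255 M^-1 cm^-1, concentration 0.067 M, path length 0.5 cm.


A = epsilon * c * l
A = 18255 * 0.067 * 0.5
A = 611.5425

611.5425


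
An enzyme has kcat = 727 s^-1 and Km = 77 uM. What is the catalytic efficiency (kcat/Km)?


Catalytic efficiency = kcat / Km
= 727 / 77
= 9.4416 uM^-1*s^-1

9.4416 uM^-1*s^-1


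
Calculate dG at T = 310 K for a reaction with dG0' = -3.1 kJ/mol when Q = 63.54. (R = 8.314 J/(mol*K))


dG = dG0' + RT * ln(Q) / 1000
dG = -3.1 + 8.314 * 310 * ln(63.54) / 1000
dG = 7.6003 kJ/mol

7.6003 kJ/mol


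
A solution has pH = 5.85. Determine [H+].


[H+] = 10^(-pH)
[H+] = 10^(-5.85)
[H+] = 1.413e-06 M

1.413e-06 M


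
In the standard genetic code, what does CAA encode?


Standard genetic code lookup.
Codon CAA -> Gln

Gln


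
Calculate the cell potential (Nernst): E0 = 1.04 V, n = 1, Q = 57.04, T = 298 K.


E = E0 - (RT/nF) * ln(Q)
E = 1.04 - (8.314 * 298 / (1 * 96485)) * ln(57.04)
E = 0.9362 V

0.9362 V


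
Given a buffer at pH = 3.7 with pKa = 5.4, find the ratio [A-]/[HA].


[A-]/[HA] = 10^(pH - pKa)
= 10^(3.7 - 5.4)
= 0.02

0.02


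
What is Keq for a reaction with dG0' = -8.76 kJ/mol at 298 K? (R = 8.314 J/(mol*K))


Keq = exp(-dG0 * 1000 / (R * T))
Keq = exp(-(-8.76) * 1000 / (8.314 * 298))
Keq = 34.3197

34.3197


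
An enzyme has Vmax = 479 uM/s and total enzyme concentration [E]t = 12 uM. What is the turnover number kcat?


kcat = Vmax / [E]t
kcat = 479 / 12
kcat = 39.9167 s^-1

39.9167 s^-1


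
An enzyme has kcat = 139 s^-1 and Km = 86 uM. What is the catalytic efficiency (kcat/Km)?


Catalytic efficiency = kcat / Km
= 139 / 86
= 1.6163 uM^-1*s^-1

1.6163 uM^-1*s^-1


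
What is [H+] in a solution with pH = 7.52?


[H+] = 10^(-pH)
[H+] = 10^(-7.52)
[H+] = 3.020e-08 M

3.020e-08 M


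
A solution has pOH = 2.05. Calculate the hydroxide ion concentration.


[OH-] = 10^(-pOH)
[OH-] = 10^(-2.05)
[OH-] = 0.0089 M

0.0089 M


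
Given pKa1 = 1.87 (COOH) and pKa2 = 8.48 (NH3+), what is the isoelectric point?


pI = (pKa1 + pKa2) / 2
pI = (1.87 + 8.48) / 2
pI = 5.175

5.175


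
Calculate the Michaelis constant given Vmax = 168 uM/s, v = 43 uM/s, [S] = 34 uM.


Km = [S] * (Vmax - v) / v
Km = 34 * (168 - 43) / 43
Km = 98.8372 uM

98.8372 uM


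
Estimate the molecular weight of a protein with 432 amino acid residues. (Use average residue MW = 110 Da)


MW = n_residues * 110 Da
MW = 432 * 110
MW = 47520 Da

47520 Da


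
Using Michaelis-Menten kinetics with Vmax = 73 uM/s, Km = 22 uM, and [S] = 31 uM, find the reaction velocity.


v = Vmax * [S] / (Km + [S])
v = 73 * 31 / (22 + 31)
v = 42.6981 uM/s

42.6981 uM/s


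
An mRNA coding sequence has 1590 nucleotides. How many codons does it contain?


codons = nucleotides / 3
codons = 1590 / 3 = 530

530


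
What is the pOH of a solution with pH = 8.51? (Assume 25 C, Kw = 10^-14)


pOH = 14 - pH
pOH = 14 - 8.51
pOH = 5.49

5.49


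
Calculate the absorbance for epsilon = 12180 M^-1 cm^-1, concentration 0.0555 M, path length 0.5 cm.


A = epsilon * c * l
A = 12180 * 0.0555 * 0.5
A = 337.995

337.995


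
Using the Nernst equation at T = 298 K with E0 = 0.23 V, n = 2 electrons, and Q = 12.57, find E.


E = E0 - (RT/nF) * ln(Q)
E = 0.23 - (8.314 * 298 / (2 * 96485)) * ln(12.57)
E = 0.1975 V

0.1975 V


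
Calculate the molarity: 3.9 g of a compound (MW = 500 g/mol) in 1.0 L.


C = (mass / MW) / volume
C = (3.9 / 500) / 1.0
C = 0.0078 M

0.0078 M


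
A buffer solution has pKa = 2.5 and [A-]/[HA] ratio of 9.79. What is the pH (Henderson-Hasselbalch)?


pH = pKa + log10([A-]/[HA])
pH = 2.5 + log10(9.79)
pH = 3.4908

3.4908


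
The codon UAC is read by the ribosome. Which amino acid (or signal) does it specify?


Standard genetic code lookup.
Codon UAC -> Tyr

Tyr


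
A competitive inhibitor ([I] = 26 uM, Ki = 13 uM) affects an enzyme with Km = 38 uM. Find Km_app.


Km_app = Km * (1 + [I]/Ki)
Km_app = 38 * (1 + 26/13)
Km_app = 114.0 uM

114.0 uM


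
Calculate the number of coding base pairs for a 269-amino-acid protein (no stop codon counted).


Each amino acid = 1 codon = 3 bp
bp = 269 * 3 = 807 bp

807 bp


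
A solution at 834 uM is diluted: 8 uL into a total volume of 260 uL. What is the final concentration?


C2 = C1 * V1 / V2
C2 = 834 * 8 / 260
C2 = 25.6615 uM

25.6615 uM


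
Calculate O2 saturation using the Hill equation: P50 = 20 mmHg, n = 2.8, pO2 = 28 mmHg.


Y = pO2^n / (P50^n + pO2^n)
Y = 28^2.8 / (20^2.8 + 28^2.8)
Y = 71.95%

71.95%


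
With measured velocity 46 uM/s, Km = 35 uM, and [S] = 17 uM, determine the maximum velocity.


Vmax = v * (Km + [S]) / [S]
Vmax = 46 * (35 + 17) / 17
Vmax = 140.7059 uM/s

140.7059 uM/s


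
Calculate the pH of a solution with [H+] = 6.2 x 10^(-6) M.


pH = -log10([H+])
pH = -log10(6.2 x 10^(-6))
pH = 5.2076

5.2076


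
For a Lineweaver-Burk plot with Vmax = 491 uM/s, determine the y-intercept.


y-intercept = 1/Vmax
= 1/491
= 0.002 s/uM

0.002 s/uM


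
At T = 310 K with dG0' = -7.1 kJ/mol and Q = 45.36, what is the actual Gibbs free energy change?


dG = dG0' + RT * ln(Q) / 1000
dG = -7.1 + 8.314 * 310 * ln(45.36) / 1000
dG = 2.7316 kJ/mol

2.7316 kJ/mol


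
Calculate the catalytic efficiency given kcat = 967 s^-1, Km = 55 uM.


Catalytic efficiency = kcat / Km
= 967 / 55
= 17.5818 uM^-1*s^-1

17.5818 uM^-1*s^-1


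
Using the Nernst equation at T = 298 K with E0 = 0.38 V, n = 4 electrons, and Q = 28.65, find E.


E = E0 - (RT/nF) * ln(Q)
E = 0.38 - (8.314 * 298 / (4 * 96485)) * ln(28.65)
E = 0.3585 V

0.3585 V


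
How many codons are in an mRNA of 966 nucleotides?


codons = nucleotides / 3
codons = 966 / 3 = 322

322


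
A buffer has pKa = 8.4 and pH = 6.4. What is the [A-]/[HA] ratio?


[A-]/[HA] = 10^(pH - pKa)
= 10^(6.4 - 8.4)
= 0.01

0.01


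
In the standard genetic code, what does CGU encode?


Standard genetic code lookup.
Codon CGU -> Arg

Arg


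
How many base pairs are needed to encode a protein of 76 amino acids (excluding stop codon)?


Each amino acid = 1 codon = 3 bp
bp = 76 * 3 = 228 bp

228 bp


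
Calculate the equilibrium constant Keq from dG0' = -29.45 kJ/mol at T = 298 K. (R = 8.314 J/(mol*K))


Keq = exp(-dG0 * 1000 / (R * T))
Keq = exp(-(-29.45) * 1000 / (8.314 * 298))
Keq = 145311.85

145311.85


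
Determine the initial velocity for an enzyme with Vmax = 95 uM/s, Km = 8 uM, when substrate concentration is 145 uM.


v = Vmax * [S] / (Km + [S])
v = 95 * 145 / (8 + 145)
v = 90.0327 uM/s

90.0327 uM/s


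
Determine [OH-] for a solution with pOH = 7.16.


[OH-] = 10^(-pOH)
[OH-] = 10^(-7.16)
[OH-] = 6.918e-08 M

6.918e-08 M


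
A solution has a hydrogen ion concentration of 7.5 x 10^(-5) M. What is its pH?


pH = -log10([H+])
pH = -log10(7.5 x 10^(-5))
pH = 4.1249

4.1249


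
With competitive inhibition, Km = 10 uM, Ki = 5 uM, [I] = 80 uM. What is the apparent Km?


Km_app = Km * (1 + [I]/Ki)
Km_app = 10 * (1 + 80/5)
Km_app = 170.0 uM

170.0 uM


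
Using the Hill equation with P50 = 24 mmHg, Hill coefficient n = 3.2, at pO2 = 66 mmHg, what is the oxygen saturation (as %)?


Y = pO2^n / (P50^n + pO2^n)
Y = 66^3.2 / (24^3.2 + 66^3.2)
Y = 96.22%

96.22%


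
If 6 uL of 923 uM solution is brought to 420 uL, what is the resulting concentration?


C2 = C1 * V1 / V2
C2 = 923 * 6 / 420
C2 = 13.1857 uM

13.1857 uM


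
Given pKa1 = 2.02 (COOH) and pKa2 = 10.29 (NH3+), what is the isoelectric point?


pI = (pKa1 + pKa2) / 2
pI = (2.02 + 10.29) / 2
pI = 6.155

6.155


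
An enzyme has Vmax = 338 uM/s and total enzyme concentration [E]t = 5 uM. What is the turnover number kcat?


kcat = Vmax / [E]t
kcat = 338 / 5
kcat = 67.6 s^-1

67.6 s^-1


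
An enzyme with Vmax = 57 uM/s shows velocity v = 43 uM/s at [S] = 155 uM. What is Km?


Km = [S] * (Vmax - v) / v
Km = 155 * (57 - 43) / 43
Km = 50.4651 uM

50.4651 uM


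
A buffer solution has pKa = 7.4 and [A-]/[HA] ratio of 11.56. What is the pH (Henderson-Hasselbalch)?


pH = pKa + log10([A-]/[HA])
pH = 7.4 + log10(11.56)
pH = 8.463

8.463


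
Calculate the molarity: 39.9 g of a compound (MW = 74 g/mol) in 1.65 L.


C = (mass / MW) / volume
C = (39.9 / 74) / 1.65
C = 0.3268 M

0.3268 M


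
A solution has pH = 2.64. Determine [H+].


[H+] = 10^(-pH)
[H+] = 10^(-2.64)
[H+] = 0.0023 M

0.0023 M


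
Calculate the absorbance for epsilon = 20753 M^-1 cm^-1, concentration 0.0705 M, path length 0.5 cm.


A = epsilon * c * l
A = 20753 * 0.0705 * 0.5
A = 731.5432

731.5432


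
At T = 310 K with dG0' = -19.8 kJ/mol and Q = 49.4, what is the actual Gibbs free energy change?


dG = dG0' + RT * ln(Q) / 1000
dG = -19.8 + 8.314 * 310 * ln(49.4) / 1000
dG = -9.7485 kJ/mol

-9.7485 kJ/mol


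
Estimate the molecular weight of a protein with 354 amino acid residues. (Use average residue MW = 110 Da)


MW = n_residues * 110 Da
MW = 354 * 110
MW = 38940 Da

38940 Da


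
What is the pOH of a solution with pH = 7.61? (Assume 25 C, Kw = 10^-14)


pOH = 14 - pH
pOH = 14 - 7.61
pOH = 6.39

6.39


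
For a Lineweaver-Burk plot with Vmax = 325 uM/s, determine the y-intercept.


y-intercept = 1/Vmax
= 1/325
= 0.0031 s/uM

0.0031 s/uM


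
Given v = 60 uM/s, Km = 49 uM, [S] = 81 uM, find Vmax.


Vmax = v * (Km + [S]) / [S]
Vmax = 60 * (49 + 81) / 81
Vmax = 96.2963 uM/s

96.2963 uM/s


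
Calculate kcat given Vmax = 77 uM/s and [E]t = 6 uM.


kcat = Vmax / [E]t
kcat = 77 / 6
kcat = 12.8333 s^-1

12.8333 s^-1


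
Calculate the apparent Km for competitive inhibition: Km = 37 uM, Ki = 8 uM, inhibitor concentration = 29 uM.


Km_app = Km * (1 + [I]/Ki)
Km_app = 37 * (1 + 29/8)
Km_app = 171.125 uM

171.125 uM


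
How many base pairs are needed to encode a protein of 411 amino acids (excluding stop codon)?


Each amino acid = 1 codon = 3 bp
bp = 411 * 3 = 1233 bp

1233 bp


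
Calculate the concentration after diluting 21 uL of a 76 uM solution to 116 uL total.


C2 = C1 * V1 / V2
C2 = 76 * 21 / 116
C2 = 13.7586 uM

13.7586 uM


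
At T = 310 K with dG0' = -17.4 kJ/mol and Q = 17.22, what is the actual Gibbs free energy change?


dG = dG0' + RT * ln(Q) / 1000
dG = -17.4 + 8.314 * 310 * ln(17.22) / 1000
dG = -10.0647 kJ/mol

-10.0647 kJ/mol


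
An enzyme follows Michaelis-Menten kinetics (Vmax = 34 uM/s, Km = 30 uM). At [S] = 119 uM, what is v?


v = Vmax * [S] / (Km + [S])
v = 34 * 119 / (30 + 119)
v = 27.1544 uM/s

27.1544 uM/s


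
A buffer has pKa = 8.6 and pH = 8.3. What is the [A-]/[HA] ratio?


[A-]/[HA] = 10^(pH - pKa)
= 10^(8.3 - 8.6)
= 0.5012

0.5012


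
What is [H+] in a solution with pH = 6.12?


[H+] = 10^(-pH)
[H+] = 10^(-6.12)
[H+] = 7.586e-07 M

7.586e-07 M


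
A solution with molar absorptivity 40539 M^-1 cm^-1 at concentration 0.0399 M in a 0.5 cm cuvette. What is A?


A = epsilon * c * l
A = 40539 * 0.0399 * 0.5
A = 808.753

808.753


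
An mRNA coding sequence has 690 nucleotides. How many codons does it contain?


codons = nucleotides / 3
codons = 690 / 3 = 230

230


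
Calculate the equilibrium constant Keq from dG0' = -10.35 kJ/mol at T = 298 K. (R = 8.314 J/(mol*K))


Keq = exp(-dG0 * 1000 / (R * T))
Keq = exp(-(-10.35) * 1000 / (8.314 * 298))
Keq = 65.2011

65.2011


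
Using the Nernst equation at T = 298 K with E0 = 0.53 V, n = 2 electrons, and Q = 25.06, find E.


E = E0 - (RT/nF) * ln(Q)
E = 0.53 - (8.314 * 298 / (2 * 96485)) * ln(25.06)
E = 0.4886 V

0.4886 V


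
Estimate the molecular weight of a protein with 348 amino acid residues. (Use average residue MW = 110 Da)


MW = n_residues * 110 Da
MW = 348 * 110
MW = 38280 Da

38280 Da


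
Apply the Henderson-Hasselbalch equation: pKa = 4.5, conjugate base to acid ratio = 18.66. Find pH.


pH = pKa + log10([A-]/[HA])
pH = 4.5 + log10(18.66)
pH = 5.7709

5.7709


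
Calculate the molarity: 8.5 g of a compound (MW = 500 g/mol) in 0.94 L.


C = (mass / MW) / volume
C = (8.5 / 500) / 0.94
C = 0.0181 M

0.0181 M


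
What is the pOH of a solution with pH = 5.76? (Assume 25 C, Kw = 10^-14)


pOH = 14 - pH
pOH = 14 - 5.76
pOH = 8.24

8.24


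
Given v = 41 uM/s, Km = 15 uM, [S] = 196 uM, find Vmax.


Vmax = v * (Km + [S]) / [S]
Vmax = 41 * (15 + 196) / 196
Vmax = 44.1378 uM/s

44.1378 uM/s


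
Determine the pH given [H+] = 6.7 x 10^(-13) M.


pH = -log10([H+])
pH = -log10(6.7 x 10^(-13))
pH = 12.1739

12.1739


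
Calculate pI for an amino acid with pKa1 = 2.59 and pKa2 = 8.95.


pI = (pKa1 + pKa2) / 2
pI = (2.59 + 8.95) / 2
pI = 5.77

5.77


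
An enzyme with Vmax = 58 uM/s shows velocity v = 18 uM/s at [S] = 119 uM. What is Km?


Km = [S] * (Vmax - v) / v
Km = 119 * (58 - 18) / 18
Km = 264.4444 uM

264.4444 uM


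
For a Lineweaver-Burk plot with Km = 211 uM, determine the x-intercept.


x-intercept = -1/Km
= -1/211
= -0.0047 1/uM

-0.0047 1/uM


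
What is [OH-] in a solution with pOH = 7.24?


[OH-] = 10^(-pOH)
[OH-] = 10^(-7.24)
[OH-] = 5.754e-08 M

5.754e-08 M


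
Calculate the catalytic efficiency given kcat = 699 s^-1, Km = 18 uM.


Catalytic efficiency = kcat / Km
= 699 / 18
= 38.8333 uM^-1*s^-1

38.8333 uM^-1*s^-1


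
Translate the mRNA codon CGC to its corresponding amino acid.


Standard genetic code lookup.
Codon CGC -> Arg

Arg


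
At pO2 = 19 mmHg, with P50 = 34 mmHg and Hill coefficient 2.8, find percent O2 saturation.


Y = pO2^n / (P50^n + pO2^n)
Y = 19^2.8 / (34^2.8 + 19^2.8)
Y = 16.39%

16.39%


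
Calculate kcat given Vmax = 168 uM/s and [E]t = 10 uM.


kcat = Vmax / [E]t
kcat = 168 / 10
kcat = 16.8 s^-1

16.8 s^-1


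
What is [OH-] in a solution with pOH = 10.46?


[OH-] = 10^(-pOH)
[OH-] = 10^(-10.46)
[OH-] = 3.467e-11 M

3.467e-11 M


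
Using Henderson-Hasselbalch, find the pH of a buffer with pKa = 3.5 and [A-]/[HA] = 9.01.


pH = pKa + log10([A-]/[HA])
pH = 3.5 + log10(9.01)
pH = 4.4547

4.4547


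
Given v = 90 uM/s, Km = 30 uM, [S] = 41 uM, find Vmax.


Vmax = v * (Km + [S]) / [S]
Vmax = 90 * (30 + 41) / 41
Vmax = 155.8537 uM/s

155.8537 uM/s


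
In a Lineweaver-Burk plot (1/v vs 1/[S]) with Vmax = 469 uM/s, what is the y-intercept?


y-intercept = 1/Vmax
= 1/469
= 0.0021 s/uM

0.0021 s/uM


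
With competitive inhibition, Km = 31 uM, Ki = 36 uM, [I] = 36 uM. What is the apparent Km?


Km_app = Km * (1 + [I]/Ki)
Km_app = 31 * (1 + 36/36)
Km_app = 62.0 uM

62.0 uM


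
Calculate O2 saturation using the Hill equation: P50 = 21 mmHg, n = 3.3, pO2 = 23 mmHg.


Y = pO2^n / (P50^n + pO2^n)
Y = 23^3.3 / (21^3.3 + 23^3.3)
Y = 57.45%

57.45%


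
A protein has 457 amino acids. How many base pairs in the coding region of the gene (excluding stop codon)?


Each amino acid = 1 codon = 3 bp
bp = 457 * 3 = 1371 bp

1371 bp


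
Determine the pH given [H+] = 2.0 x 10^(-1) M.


pH = -log10([H+])
pH = -log10(2.0 x 10^(-1))
pH = 0.699

0.699


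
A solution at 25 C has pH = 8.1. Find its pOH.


pOH = 14 - pH
pOH = 14 - 8.1
pOH = 5.9

5.9


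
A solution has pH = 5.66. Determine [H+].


[H+] = 10^(-pH)
[H+] = 10^(-5.66)
[H+] = 2.188e-06 M

2.188e-06 M


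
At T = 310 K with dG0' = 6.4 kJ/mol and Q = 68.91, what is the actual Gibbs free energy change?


dG = dG0' + RT * ln(Q) / 1000
dG = 6.4 + 8.314 * 310 * ln(68.91) / 1000
dG = 17.3094 kJ/mol

17.3094 kJ/mol


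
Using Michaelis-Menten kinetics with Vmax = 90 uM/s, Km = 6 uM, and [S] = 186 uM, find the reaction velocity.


v = Vmax * [S] / (Km + [S])
v = 90 * 186 / (6 + 186)
v = 87.1875 uM/s

87.1875 uM/s


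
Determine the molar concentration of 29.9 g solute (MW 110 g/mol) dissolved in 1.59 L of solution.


C = (mass / MW) / volume
C = (29.9 / 110) / 1.59
C = 0.171 M

0.171 M


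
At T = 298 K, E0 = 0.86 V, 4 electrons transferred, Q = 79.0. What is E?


E = E0 - (RT/nF) * ln(Q)
E = 0.86 - (8.314 * 298 / (4 * 96485)) * ln(79.0)
E = 0.8319 V

0.8319 V


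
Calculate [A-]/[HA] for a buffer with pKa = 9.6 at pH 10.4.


[A-]/[HA] = 10^(pH - pKa)
= 10^(10.4 - 9.6)
= 6.3096

6.3096


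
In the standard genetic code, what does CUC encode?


Standard genetic code lookup.
Codon CUC -> Leu

Leu


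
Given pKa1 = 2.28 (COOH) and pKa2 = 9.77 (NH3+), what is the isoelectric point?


pI = (pKa1 + pKa2) / 2
pI = (2.28 + 9.77) / 2
pI = 6.025

6.025


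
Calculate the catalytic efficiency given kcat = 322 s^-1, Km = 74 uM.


Catalytic efficiency = kcat / Km
= 322 / 74
= 4.3514 uM^-1*s^-1

4.3514 uM^-1*s^-1


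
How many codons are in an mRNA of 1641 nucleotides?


codons = nucleotides / 3
codons = 1641 / 3 = 547

547


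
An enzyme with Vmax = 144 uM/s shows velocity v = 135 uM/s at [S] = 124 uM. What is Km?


Km = [S] * (Vmax - v) / v
Km = 124 * (144 - 135) / 135
Km = 8.2667 uM

8.2667 uM


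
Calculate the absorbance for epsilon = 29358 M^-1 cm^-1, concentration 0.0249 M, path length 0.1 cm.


A = epsilon * c * l
A = 29358 * 0.0249 * 0.1
A = 73.1014

73.1014


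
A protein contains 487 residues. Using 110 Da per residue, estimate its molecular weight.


MW = n_residues * 110 Da
MW = 487 * 110
MW = 53570 Da

53570 Da


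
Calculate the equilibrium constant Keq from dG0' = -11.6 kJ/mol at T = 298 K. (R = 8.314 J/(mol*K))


Keq = exp(-dG0 * 1000 / (R * T))
Keq = exp(-(-11.6) * 1000 / (8.314 * 298))
Keq = 107.9862

107.9862


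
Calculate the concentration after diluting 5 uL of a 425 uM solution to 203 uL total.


C2 = C1 * V1 / V2
C2 = 425 * 5 / 203
C2 = 10.468 uM

10.468 uM


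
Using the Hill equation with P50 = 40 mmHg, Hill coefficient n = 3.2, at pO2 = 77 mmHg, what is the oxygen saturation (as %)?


Y = pO2^n / (P50^n + pO2^n)
Y = 77^3.2 / (40^3.2 + 77^3.2)
Y = 89.05%

89.05%


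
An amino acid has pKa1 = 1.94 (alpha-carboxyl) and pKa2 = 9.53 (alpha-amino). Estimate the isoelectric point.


pI = (pKa1 + pKa2) / 2
pI = (1.94 + 9.53) / 2
pI = 5.735

5.735


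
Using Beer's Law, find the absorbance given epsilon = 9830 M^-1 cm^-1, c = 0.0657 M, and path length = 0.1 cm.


A = epsilon * c * l
A = 9830 * 0.0657 * 0.1
A = 64.5831

64.5831


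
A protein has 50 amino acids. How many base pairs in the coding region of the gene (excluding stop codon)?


Each amino acid = 1 codon = 3 bp
bp = 50 * 3 = 150 bp

150 bp


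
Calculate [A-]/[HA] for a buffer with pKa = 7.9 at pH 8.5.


[A-]/[HA] = 10^(pH - pKa)
= 10^(8.5 - 7.9)
= 3.9811

3.9811


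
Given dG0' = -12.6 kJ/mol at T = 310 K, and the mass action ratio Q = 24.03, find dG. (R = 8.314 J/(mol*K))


dG = dG0' + RT * ln(Q) / 1000
dG = -12.6 + 8.314 * 310 * ln(24.03) / 1000
dG = -4.4059 kJ/mol

-4.4059 kJ/mol


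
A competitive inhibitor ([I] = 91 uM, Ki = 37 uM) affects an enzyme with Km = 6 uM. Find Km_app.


Km_app = Km * (1 + [I]/Ki)
Km_app = 6 * (1 + 91/37)
Km_app = 20.7568 uM

20.7568 uM


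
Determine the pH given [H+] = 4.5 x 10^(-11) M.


pH = -log10([H+])
pH = -log10(4.5 x 10^(-11))
pH = 10.3468

10.3468


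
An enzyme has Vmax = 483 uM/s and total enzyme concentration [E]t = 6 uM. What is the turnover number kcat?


kcat = Vmax / [E]t
kcat = 483 / 6
kcat = 80.5 s^-1

80.5 s^-1


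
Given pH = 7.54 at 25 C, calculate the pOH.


pOH = 14 - pH
pOH = 14 - 7.54
pOH = 6.46

6.46


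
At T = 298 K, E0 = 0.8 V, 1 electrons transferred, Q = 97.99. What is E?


E = E0 - (RT/nF) * ln(Q)
E = 0.8 - (8.314 * 298 / (1 * 96485)) * ln(97.99)
E = 0.6823 V

0.6823 V


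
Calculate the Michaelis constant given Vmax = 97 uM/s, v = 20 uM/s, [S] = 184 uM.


Km = [S] * (Vmax - v) / v
Km = 184 * (97 - 20) / 20
Km = 708.4 uM

708.4 uM


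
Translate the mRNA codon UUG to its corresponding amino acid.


Standard genetic code lookup.
Codon UUG -> Leu

Leu


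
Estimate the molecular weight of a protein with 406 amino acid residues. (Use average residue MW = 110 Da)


MW = n_residues * 110 Da
MW = 406 * 110
MW = 44660 Da

44660 Da


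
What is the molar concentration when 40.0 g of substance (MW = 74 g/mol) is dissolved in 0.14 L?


C = (mass / MW) / volume
C = (40.0 / 74) / 0.14
C = 3.861 M

3.861 M


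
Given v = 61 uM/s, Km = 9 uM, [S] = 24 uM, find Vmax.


Vmax = v * (Km + [S]) / [S]
Vmax = 61 * (9 + 24) / 24
Vmax = 83.875 uM/s

83.875 uM/s


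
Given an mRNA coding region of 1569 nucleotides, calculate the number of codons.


codons = nucleotides / 3
codons = 1569 / 3 = 523

523


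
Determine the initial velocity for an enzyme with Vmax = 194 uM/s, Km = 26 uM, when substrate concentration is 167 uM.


v = Vmax * [S] / (Km + [S])
v = 194 * 167 / (26 + 167)
v = 167.8653 uM/s

167.8653 uM/s


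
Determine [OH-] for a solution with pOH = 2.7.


[OH-] = 10^(-pOH)
[OH-] = 10^(-2.7)
[OH-] = 0.002 M

0.002 M


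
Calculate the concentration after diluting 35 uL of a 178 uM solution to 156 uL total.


C2 = C1 * V1 / V2
C2 = 178 * 35 / 156
C2 = 39.9359 uM

39.9359 uM


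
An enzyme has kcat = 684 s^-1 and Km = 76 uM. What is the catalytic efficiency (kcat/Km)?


Catalytic efficiency = kcat / Km
= 684 / 76
= 9.0 uM^-1*s^-1

9.0 uM^-1*s^-1


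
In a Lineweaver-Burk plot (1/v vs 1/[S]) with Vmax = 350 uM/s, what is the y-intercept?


y-intercept = 1/Vmax
= 1/350
= 0.0029 s/uM

0.0029 s/uM


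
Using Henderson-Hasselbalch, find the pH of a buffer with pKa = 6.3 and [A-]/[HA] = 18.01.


pH = pKa + log10([A-]/[HA])
pH = 6.3 + log10(18.01)
pH = 7.5555

7.5555


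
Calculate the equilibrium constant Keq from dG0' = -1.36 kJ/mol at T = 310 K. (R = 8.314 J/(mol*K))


Keq = exp(-dG0 * 1000 / (R * T))
Keq = exp(-(-1.36) * 1000 / (8.314 * 310))
Keq = 1.695

1.695


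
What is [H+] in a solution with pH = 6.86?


[H+] = 10^(-pH)
[H+] = 10^(-6.86)
[H+] = 1.380e-07 M

1.380e-07 M


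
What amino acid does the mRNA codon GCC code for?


Standard genetic code lookup.
Codon GCC -> Ala

Ala


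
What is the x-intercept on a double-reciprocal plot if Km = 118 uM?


x-intercept = -1/Km
= -1/118
= -0.0085 1/uM

-0.0085 1/uM


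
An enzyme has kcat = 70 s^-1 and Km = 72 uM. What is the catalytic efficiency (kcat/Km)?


Catalytic efficiency = kcat / Km
= 70 / 72
= 0.9722 uM^-1*s^-1

0.9722 uM^-1*s^-1


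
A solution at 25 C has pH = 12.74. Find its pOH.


pOH = 14 - pH
pOH = 14 - 12.74
pOH = 1.26

1.26


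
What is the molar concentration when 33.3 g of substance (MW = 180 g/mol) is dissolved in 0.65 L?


C = (mass / MW) / volume
C = (33.3 / 180) / 0.65
C = 0.2846 M

0.2846 M


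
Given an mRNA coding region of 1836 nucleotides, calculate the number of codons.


codons = nucleotides / 3
codons = 1836 / 3 = 612

612


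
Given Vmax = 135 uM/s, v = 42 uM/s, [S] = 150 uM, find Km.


Km = [S] * (Vmax - v) / v
Km = 150 * (135 - 42) / 42
Km = 332.1429 uM

332.1429 uM


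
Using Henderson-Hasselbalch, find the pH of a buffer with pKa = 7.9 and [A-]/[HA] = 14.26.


pH = pKa + log10([A-]/[HA])
pH = 7.9 + log10(14.26)
pH = 9.0541

9.0541


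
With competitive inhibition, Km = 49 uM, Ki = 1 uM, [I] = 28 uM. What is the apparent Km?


Km_app = Km * (1 + [I]/Ki)
Km_app = 49 * (1 + 28/1)
Km_app = 1421.0 uM

1421.0 uM


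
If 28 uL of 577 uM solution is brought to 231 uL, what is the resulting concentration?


C2 = C1 * V1 / V2
C2 = 577 * 28 / 231
C2 = 69.9394 uM

69.9394 uM


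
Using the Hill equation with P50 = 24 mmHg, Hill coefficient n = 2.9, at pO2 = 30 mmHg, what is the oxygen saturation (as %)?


Y = pO2^n / (P50^n + pO2^n)
Y = 30^2.9 / (24^2.9 + 30^2.9)
Y = 65.64%

65.64%


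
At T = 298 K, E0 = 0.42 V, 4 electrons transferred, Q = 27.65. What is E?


E = E0 - (RT/nF) * ln(Q)
E = 0.42 - (8.314 * 298 / (4 * 96485)) * ln(27.65)
E = 0.3987 V

0.3987 V


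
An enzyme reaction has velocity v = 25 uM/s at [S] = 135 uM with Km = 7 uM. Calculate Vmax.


Vmax = v * (Km + [S]) / [S]
Vmax = 25 * (7 + 135) / 135
Vmax = 26.2963 uM/s

26.2963 uM/s


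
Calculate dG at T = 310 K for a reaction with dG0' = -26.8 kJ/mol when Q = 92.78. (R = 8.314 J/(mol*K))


dG = dG0' + RT * ln(Q) / 1000
dG = -26.8 + 8.314 * 310 * ln(92.78) / 1000
dG = -15.1241 kJ/mol

-15.1241 kJ/mol


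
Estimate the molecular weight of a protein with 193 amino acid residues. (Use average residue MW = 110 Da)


MW = n_residues * 110 Da
MW = 193 * 110
MW = 21230 Da

21230 Da


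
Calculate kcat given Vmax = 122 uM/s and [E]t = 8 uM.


kcat = Vmax / [E]t
kcat = 122 / 8
kcat = 15.25 s^-1

15.25 s^-1


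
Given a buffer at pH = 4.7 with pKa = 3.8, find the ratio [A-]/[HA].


[A-]/[HA] = 10^(pH - pKa)
= 10^(4.7 - 3.8)
= 7.9433

7.9433


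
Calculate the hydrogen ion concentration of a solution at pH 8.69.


[H+] = 10^(-pH)
[H+] = 10^(-8.69)
[H+] = 2.042e-09 M

2.042e-09 M


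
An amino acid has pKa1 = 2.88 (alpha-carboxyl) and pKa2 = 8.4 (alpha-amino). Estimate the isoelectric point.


pI = (pKa1 + pKa2) / 2
pI = (2.88 + 8.4) / 2
pI = 5.64

5.64


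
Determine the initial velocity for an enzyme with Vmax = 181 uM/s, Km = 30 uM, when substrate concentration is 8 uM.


v = Vmax * [S] / (Km + [S])
v = 181 * 8 / (30 + 8)
v = 38.1053 uM/s

38.1053 uM/s


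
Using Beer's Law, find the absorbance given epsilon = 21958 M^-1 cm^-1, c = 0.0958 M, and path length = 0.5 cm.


A = epsilon * c * l
A = 21958 * 0.0958 * 0.5
A = 1051.7882

1051.7882


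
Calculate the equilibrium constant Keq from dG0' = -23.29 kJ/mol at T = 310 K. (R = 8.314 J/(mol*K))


Keq = exp(-dG0 * 1000 / (R * T))
Keq = exp(-(-23.29) * 1000 / (8.314 * 310))
Keq = 8403.877

8403.877


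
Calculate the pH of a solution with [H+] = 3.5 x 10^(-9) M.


pH = -log10([H+])
pH = -log10(3.5 x 10^(-9))
pH = 8.4559

8.4559


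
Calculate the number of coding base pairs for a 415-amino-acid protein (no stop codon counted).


Each amino acid = 1 codon = 3 bp
bp = 415 * 3 = 1245 bp

1245 bp


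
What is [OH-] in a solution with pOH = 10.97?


[OH-] = 10^(-pOH)
[OH-] = 10^(-10.97)
[OH-] = 1.072e-11 M

1.072e-11 M
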